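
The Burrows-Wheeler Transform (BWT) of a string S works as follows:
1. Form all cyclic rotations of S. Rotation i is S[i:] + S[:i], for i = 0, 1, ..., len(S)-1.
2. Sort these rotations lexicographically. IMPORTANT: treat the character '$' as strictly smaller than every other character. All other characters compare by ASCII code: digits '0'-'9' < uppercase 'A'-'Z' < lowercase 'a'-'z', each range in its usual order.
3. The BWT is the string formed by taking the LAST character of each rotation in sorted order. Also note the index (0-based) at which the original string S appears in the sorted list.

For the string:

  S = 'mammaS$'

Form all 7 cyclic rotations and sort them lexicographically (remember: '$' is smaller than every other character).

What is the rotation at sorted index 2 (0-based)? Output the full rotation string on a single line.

All 7 rotations (rotation i = S[i:]+S[:i]):
  rot[0] = mammaS$
  rot[1] = ammaS$m
  rot[2] = mmaS$ma
  rot[3] = maS$mam
  rot[4] = aS$mamm
  rot[5] = S$mamma
  rot[6] = $mammaS
Sorted (with $ < everything):
  sorted[0] = $mammaS
  sorted[1] = S$mamma
  sorted[2] = aS$mamm
  sorted[3] = ammaS$m
  sorted[4] = maS$mam
  sorted[5] = mammaS$
  sorted[6] = mmaS$ma
sorted[2] = aS$mamm

Answer: aS$mamm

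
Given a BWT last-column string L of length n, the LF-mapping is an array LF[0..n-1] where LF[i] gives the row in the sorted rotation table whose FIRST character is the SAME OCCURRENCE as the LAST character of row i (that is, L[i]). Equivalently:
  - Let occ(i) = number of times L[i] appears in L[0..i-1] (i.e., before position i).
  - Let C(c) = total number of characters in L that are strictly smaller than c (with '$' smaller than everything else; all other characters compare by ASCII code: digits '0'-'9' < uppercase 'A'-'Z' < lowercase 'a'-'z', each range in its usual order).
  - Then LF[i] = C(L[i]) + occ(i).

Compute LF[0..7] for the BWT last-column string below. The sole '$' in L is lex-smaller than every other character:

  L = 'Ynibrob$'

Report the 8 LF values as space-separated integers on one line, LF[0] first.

Char counts: '$':1, 'Y':1, 'b':2, 'i':1, 'n':1, 'o':1, 'r':1
C (first-col start): C('$')=0, C('Y')=1, C('b')=2, C('i')=4, C('n')=5, C('o')=6, C('r')=7
L[0]='Y': occ=0, LF[0]=C('Y')+0=1+0=1
L[1]='n': occ=0, LF[1]=C('n')+0=5+0=5
L[2]='i': occ=0, LF[2]=C('i')+0=4+0=4
L[3]='b': occ=0, LF[3]=C('b')+0=2+0=2
L[4]='r': occ=0, LF[4]=C('r')+0=7+0=7
L[5]='o': occ=0, LF[5]=C('o')+0=6+0=6
L[6]='b': occ=1, LF[6]=C('b')+1=2+1=3
L[7]='$': occ=0, LF[7]=C('$')+0=0+0=0

Answer: 1 5 4 2 7 6 3 0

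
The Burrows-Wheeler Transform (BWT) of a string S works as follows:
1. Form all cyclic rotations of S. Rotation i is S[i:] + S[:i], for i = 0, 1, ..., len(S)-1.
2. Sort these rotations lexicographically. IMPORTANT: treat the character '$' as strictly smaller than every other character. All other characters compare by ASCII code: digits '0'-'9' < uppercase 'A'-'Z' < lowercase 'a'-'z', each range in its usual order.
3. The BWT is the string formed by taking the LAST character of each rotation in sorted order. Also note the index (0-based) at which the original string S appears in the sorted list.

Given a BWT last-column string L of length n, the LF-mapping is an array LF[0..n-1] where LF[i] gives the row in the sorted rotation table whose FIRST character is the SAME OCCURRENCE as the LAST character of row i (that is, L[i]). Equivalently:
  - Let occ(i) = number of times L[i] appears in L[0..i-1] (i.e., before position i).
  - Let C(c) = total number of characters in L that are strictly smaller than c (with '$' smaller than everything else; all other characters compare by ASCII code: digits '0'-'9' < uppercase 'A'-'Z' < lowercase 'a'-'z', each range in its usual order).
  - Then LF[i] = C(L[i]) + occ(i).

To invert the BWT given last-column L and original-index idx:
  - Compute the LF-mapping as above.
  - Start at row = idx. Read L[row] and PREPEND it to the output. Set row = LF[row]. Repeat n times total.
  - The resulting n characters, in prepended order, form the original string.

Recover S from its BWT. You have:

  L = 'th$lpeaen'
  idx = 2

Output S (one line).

LF mapping: 8 4 0 5 7 2 1 3 6
Walk LF starting at row 2, prepending L[row]:
  step 1: row=2, L[2]='$', prepend. Next row=LF[2]=0
  step 2: row=0, L[0]='t', prepend. Next row=LF[0]=8
  step 3: row=8, L[8]='n', prepend. Next row=LF[8]=6
  step 4: row=6, L[6]='a', prepend. Next row=LF[6]=1
  step 5: row=1, L[1]='h', prepend. Next row=LF[1]=4
  step 6: row=4, L[4]='p', prepend. Next row=LF[4]=7
  step 7: row=7, L[7]='e', prepend. Next row=LF[7]=3
  step 8: row=3, L[3]='l', prepend. Next row=LF[3]=5
  step 9: row=5, L[5]='e', prepend. Next row=LF[5]=2
Reversed output: elephant$

Answer: elephant$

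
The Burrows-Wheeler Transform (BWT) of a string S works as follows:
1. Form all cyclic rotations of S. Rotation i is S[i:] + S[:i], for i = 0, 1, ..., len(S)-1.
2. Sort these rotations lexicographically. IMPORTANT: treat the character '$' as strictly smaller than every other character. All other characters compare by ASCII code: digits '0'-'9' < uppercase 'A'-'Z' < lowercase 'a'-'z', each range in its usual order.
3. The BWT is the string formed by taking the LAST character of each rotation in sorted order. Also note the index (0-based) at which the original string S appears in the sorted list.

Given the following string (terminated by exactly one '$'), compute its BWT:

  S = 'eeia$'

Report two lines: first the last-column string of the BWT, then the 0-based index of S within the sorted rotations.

All 5 rotations (rotation i = S[i:]+S[:i]):
  rot[0] = eeia$
  rot[1] = eia$e
  rot[2] = ia$ee
  rot[3] = a$eei
  rot[4] = $eeia
Sorted (with $ < everything):
  sorted[0] = $eeia  (last char: 'a')
  sorted[1] = a$eei  (last char: 'i')
  sorted[2] = eeia$  (last char: '$')
  sorted[3] = eia$e  (last char: 'e')
  sorted[4] = ia$ee  (last char: 'e')
Last column: ai$ee
Original string S is at sorted index 2

Answer: ai$ee
2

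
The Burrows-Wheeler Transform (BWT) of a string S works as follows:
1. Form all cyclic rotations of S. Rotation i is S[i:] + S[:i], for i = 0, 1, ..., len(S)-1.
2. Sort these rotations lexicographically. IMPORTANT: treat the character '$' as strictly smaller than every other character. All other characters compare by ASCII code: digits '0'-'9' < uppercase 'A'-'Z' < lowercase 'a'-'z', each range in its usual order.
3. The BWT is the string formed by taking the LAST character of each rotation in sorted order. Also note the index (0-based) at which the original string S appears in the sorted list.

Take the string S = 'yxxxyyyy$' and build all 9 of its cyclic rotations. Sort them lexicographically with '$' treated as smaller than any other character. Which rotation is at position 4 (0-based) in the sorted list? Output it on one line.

Answer: y$yxxxyyy

Derivation:
All 9 rotations (rotation i = S[i:]+S[:i]):
  rot[0] = yxxxyyyy$
  rot[1] = xxxyyyy$y
  rot[2] = xxyyyy$yx
  rot[3] = xyyyy$yxx
  rot[4] = yyyy$yxxx
  rot[5] = yyy$yxxxy
  rot[6] = yy$yxxxyy
  rot[7] = y$yxxxyyy
  rot[8] = $yxxxyyyy
Sorted (with $ < everything):
  sorted[0] = $yxxxyyyy
  sorted[1] = xxxyyyy$y
  sorted[2] = xxyyyy$yx
  sorted[3] = xyyyy$yxx
  sorted[4] = y$yxxxyyy
  sorted[5] = yxxxyyyy$
  sorted[6] = yy$yxxxyy
  sorted[7] = yyy$yxxxy
  sorted[8] = yyyy$yxxx
sorted[4] = y$yxxxyyy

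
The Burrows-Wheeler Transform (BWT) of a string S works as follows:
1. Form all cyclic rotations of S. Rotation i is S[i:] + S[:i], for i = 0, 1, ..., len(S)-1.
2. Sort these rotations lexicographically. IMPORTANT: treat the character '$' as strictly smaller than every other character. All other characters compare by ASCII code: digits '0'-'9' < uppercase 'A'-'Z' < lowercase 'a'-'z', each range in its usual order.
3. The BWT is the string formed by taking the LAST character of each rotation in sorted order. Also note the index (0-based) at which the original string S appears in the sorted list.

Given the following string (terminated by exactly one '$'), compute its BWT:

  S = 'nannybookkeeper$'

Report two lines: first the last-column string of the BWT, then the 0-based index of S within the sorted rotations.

Answer: rnykepko$anobeen
8

Derivation:
All 16 rotations (rotation i = S[i:]+S[:i]):
  rot[0] = nannybookkeeper$
  rot[1] = annybookkeeper$n
  rot[2] = nnybookkeeper$na
  rot[3] = nybookkeeper$nan
  rot[4] = ybookkeeper$nann
  rot[5] = bookkeeper$nanny
  rot[6] = ookkeeper$nannyb
  rot[7] = okkeeper$nannybo
  rot[8] = kkeeper$nannyboo
  rot[9] = keeper$nannybook
  rot[10] = eeper$nannybookk
  rot[11] = eper$nannybookke
  rot[12] = per$nannybookkee
  rot[13] = er$nannybookkeep
  rot[14] = r$nannybookkeepe
  rot[15] = $nannybookkeeper
Sorted (with $ < everything):
  sorted[0] = $nannybookkeeper  (last char: 'r')
  sorted[1] = annybookkeeper$n  (last char: 'n')
  sorted[2] = bookkeeper$nanny  (last char: 'y')
  sorted[3] = eeper$nannybookk  (last char: 'k')
  sorted[4] = eper$nannybookke  (last char: 'e')
  sorted[5] = er$nannybookkeep  (last char: 'p')
  sorted[6] = keeper$nannybook  (last char: 'k')
  sorted[7] = kkeeper$nannyboo  (last char: 'o')
  sorted[8] = nannybookkeeper$  (last char: '$')
  sorted[9] = nnybookkeeper$na  (last char: 'a')
  sorted[10] = nybookkeeper$nan  (last char: 'n')
  sorted[11] = okkeeper$nannybo  (last char: 'o')
  sorted[12] = ookkeeper$nannyb  (last char: 'b')
  sorted[13] = per$nannybookkee  (last char: 'e')
  sorted[14] = r$nannybookkeepe  (last char: 'e')
  sorted[15] = ybookkeeper$nann  (last char: 'n')
Last column: rnykepko$anobeen
Original string S is at sorted index 8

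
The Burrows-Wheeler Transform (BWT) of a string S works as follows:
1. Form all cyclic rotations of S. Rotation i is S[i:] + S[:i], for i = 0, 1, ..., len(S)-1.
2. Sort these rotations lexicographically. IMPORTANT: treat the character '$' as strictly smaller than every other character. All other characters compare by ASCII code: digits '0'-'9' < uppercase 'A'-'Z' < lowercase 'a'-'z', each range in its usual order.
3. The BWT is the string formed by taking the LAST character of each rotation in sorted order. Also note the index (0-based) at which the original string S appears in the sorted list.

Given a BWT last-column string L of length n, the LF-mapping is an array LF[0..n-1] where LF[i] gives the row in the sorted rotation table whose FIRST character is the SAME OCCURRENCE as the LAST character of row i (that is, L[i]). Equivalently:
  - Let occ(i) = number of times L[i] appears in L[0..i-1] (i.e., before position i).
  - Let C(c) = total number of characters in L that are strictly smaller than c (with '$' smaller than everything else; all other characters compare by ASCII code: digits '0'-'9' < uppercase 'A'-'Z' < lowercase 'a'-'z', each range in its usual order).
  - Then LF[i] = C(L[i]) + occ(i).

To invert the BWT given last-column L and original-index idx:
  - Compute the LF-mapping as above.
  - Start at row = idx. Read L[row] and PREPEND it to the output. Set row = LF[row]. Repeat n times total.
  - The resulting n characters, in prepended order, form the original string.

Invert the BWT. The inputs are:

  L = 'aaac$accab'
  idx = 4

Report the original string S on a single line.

Answer: aacbccaaa$

Derivation:
LF mapping: 1 2 3 7 0 4 8 9 5 6
Walk LF starting at row 4, prepending L[row]:
  step 1: row=4, L[4]='$', prepend. Next row=LF[4]=0
  step 2: row=0, L[0]='a', prepend. Next row=LF[0]=1
  step 3: row=1, L[1]='a', prepend. Next row=LF[1]=2
  step 4: row=2, L[2]='a', prepend. Next row=LF[2]=3
  step 5: row=3, L[3]='c', prepend. Next row=LF[3]=7
  step 6: row=7, L[7]='c', prepend. Next row=LF[7]=9
  step 7: row=9, L[9]='b', prepend. Next row=LF[9]=6
  step 8: row=6, L[6]='c', prepend. Next row=LF[6]=8
  step 9: row=8, L[8]='a', prepend. Next row=LF[8]=5
  step 10: row=5, L[5]='a', prepend. Next row=LF[5]=4
Reversed output: aacbccaaa$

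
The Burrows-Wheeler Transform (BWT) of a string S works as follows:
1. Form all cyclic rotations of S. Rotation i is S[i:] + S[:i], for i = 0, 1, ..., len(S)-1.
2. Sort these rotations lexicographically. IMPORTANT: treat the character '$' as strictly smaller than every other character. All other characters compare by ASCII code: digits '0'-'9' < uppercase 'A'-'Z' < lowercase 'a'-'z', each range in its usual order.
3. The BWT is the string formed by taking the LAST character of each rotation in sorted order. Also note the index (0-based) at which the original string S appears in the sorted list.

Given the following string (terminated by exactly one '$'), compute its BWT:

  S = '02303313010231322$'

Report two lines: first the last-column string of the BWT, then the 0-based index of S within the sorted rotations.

Answer: 23$130332300123210
2

Derivation:
All 18 rotations (rotation i = S[i:]+S[:i]):
  rot[0] = 02303313010231322$
  rot[1] = 2303313010231322$0
  rot[2] = 303313010231322$02
  rot[3] = 03313010231322$023
  rot[4] = 3313010231322$0230
  rot[5] = 313010231322$02303
  rot[6] = 13010231322$023033
  rot[7] = 3010231322$0230331
  rot[8] = 010231322$02303313
  rot[9] = 10231322$023033130
  rot[10] = 0231322$0230331301
  rot[11] = 231322$02303313010
  rot[12] = 31322$023033130102
  rot[13] = 1322$0230331301023
  rot[14] = 322$02303313010231
  rot[15] = 22$023033130102313
  rot[16] = 2$0230331301023132
  rot[17] = $02303313010231322
Sorted (with $ < everything):
  sorted[0] = $02303313010231322  (last char: '2')
  sorted[1] = 010231322$02303313  (last char: '3')
  sorted[2] = 02303313010231322$  (last char: '$')
  sorted[3] = 0231322$0230331301  (last char: '1')
  sorted[4] = 03313010231322$023  (last char: '3')
  sorted[5] = 10231322$023033130  (last char: '0')
  sorted[6] = 13010231322$023033  (last char: '3')
  sorted[7] = 1322$0230331301023  (last char: '3')
  sorted[8] = 2$0230331301023132  (last char: '2')
  sorted[9] = 22$023033130102313  (last char: '3')
  sorted[10] = 2303313010231322$0  (last char: '0')
  sorted[11] = 231322$02303313010  (last char: '0')
  sorted[12] = 3010231322$0230331  (last char: '1')
  sorted[13] = 303313010231322$02  (last char: '2')
  sorted[14] = 313010231322$02303  (last char: '3')
  sorted[15] = 31322$023033130102  (last char: '2')
  sorted[16] = 322$02303313010231  (last char: '1')
  sorted[17] = 3313010231322$0230  (last char: '0')
Last column: 23$130332300123210
Original string S is at sorted index 2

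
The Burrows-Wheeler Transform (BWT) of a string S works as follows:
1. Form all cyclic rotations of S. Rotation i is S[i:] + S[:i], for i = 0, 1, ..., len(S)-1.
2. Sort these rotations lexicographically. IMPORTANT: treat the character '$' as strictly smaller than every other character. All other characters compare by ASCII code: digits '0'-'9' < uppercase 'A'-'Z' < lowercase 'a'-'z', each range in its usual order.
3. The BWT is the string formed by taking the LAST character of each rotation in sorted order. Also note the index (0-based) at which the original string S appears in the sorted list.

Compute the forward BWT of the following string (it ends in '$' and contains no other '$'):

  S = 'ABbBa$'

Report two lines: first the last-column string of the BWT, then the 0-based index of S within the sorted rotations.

Answer: a$bABB
1

Derivation:
All 6 rotations (rotation i = S[i:]+S[:i]):
  rot[0] = ABbBa$
  rot[1] = BbBa$A
  rot[2] = bBa$AB
  rot[3] = Ba$ABb
  rot[4] = a$ABbB
  rot[5] = $ABbBa
Sorted (with $ < everything):
  sorted[0] = $ABbBa  (last char: 'a')
  sorted[1] = ABbBa$  (last char: '$')
  sorted[2] = Ba$ABb  (last char: 'b')
  sorted[3] = BbBa$A  (last char: 'A')
  sorted[4] = a$ABbB  (last char: 'B')
  sorted[5] = bBa$AB  (last char: 'B')
Last column: a$bABB
Original string S is at sorted index 1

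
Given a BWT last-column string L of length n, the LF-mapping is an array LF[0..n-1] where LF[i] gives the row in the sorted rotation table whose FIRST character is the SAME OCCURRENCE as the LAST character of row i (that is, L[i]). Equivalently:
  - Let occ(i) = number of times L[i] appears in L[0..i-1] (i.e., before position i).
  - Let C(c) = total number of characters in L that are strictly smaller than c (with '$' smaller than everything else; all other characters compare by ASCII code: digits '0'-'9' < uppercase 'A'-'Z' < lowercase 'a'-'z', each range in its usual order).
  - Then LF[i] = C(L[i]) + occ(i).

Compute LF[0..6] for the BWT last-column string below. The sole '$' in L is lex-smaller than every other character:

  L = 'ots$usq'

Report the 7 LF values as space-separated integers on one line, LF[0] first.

Answer: 1 5 3 0 6 4 2

Derivation:
Char counts: '$':1, 'o':1, 'q':1, 's':2, 't':1, 'u':1
C (first-col start): C('$')=0, C('o')=1, C('q')=2, C('s')=3, C('t')=5, C('u')=6
L[0]='o': occ=0, LF[0]=C('o')+0=1+0=1
L[1]='t': occ=0, LF[1]=C('t')+0=5+0=5
L[2]='s': occ=0, LF[2]=C('s')+0=3+0=3
L[3]='$': occ=0, LF[3]=C('$')+0=0+0=0
L[4]='u': occ=0, LF[4]=C('u')+0=6+0=6
L[5]='s': occ=1, LF[5]=C('s')+1=3+1=4
L[6]='q': occ=0, LF[6]=C('q')+0=2+0=2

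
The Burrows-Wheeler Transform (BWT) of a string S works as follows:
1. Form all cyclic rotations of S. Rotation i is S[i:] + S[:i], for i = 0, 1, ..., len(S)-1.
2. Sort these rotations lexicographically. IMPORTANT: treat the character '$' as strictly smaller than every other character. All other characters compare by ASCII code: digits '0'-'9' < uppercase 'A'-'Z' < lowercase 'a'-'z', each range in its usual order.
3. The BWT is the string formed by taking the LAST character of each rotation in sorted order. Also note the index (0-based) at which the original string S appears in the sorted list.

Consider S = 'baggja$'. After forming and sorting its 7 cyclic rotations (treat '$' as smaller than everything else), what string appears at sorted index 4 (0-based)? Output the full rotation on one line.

Answer: ggja$ba

Derivation:
All 7 rotations (rotation i = S[i:]+S[:i]):
  rot[0] = baggja$
  rot[1] = aggja$b
  rot[2] = ggja$ba
  rot[3] = gja$bag
  rot[4] = ja$bagg
  rot[5] = a$baggj
  rot[6] = $baggja
Sorted (with $ < everything):
  sorted[0] = $baggja
  sorted[1] = a$baggj
  sorted[2] = aggja$b
  sorted[3] = baggja$
  sorted[4] = ggja$ba
  sorted[5] = gja$bag
  sorted[6] = ja$bagg
sorted[4] = ggja$ba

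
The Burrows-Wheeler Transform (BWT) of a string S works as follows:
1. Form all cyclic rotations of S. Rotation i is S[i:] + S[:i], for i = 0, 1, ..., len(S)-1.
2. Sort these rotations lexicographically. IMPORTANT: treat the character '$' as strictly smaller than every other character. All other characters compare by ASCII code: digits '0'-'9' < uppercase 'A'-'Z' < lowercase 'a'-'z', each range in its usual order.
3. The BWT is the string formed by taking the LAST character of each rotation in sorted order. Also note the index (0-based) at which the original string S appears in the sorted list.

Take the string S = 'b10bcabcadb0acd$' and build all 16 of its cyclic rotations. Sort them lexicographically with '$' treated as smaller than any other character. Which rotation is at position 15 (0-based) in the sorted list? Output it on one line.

All 16 rotations (rotation i = S[i:]+S[:i]):
  rot[0] = b10bcabcadb0acd$
  rot[1] = 10bcabcadb0acd$b
  rot[2] = 0bcabcadb0acd$b1
  rot[3] = bcabcadb0acd$b10
  rot[4] = cabcadb0acd$b10b
  rot[5] = abcadb0acd$b10bc
  rot[6] = bcadb0acd$b10bca
  rot[7] = cadb0acd$b10bcab
  rot[8] = adb0acd$b10bcabc
  rot[9] = db0acd$b10bcabca
  rot[10] = b0acd$b10bcabcad
  rot[11] = 0acd$b10bcabcadb
  rot[12] = acd$b10bcabcadb0
  rot[13] = cd$b10bcabcadb0a
  rot[14] = d$b10bcabcadb0ac
  rot[15] = $b10bcabcadb0acd
Sorted (with $ < everything):
  sorted[0] = $b10bcabcadb0acd
  sorted[1] = 0acd$b10bcabcadb
  sorted[2] = 0bcabcadb0acd$b1
  sorted[3] = 10bcabcadb0acd$b
  sorted[4] = abcadb0acd$b10bc
  sorted[5] = acd$b10bcabcadb0
  sorted[6] = adb0acd$b10bcabc
  sorted[7] = b0acd$b10bcabcad
  sorted[8] = b10bcabcadb0acd$
  sorted[9] = bcabcadb0acd$b10
  sorted[10] = bcadb0acd$b10bca
  sorted[11] = cabcadb0acd$b10b
  sorted[12] = cadb0acd$b10bcab
  sorted[13] = cd$b10bcabcadb0a
  sorted[14] = d$b10bcabcadb0ac
  sorted[15] = db0acd$b10bcabca
sorted[15] = db0acd$b10bcabca

Answer: db0acd$b10bcabca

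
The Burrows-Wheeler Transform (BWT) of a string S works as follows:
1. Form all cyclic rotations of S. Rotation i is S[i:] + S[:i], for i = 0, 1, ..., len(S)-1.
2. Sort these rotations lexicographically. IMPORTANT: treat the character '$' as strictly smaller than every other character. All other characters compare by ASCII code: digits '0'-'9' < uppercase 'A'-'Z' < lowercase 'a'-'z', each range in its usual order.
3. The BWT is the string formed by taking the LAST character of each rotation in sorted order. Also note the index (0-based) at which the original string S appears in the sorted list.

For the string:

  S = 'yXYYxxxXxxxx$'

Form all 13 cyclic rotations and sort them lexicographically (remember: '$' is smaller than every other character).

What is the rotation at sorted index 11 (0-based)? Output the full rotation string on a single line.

All 13 rotations (rotation i = S[i:]+S[:i]):
  rot[0] = yXYYxxxXxxxx$
  rot[1] = XYYxxxXxxxx$y
  rot[2] = YYxxxXxxxx$yX
  rot[3] = YxxxXxxxx$yXY
  rot[4] = xxxXxxxx$yXYY
  rot[5] = xxXxxxx$yXYYx
  rot[6] = xXxxxx$yXYYxx
  rot[7] = Xxxxx$yXYYxxx
  rot[8] = xxxx$yXYYxxxX
  rot[9] = xxx$yXYYxxxXx
  rot[10] = xx$yXYYxxxXxx
  rot[11] = x$yXYYxxxXxxx
  rot[12] = $yXYYxxxXxxxx
Sorted (with $ < everything):
  sorted[0] = $yXYYxxxXxxxx
  sorted[1] = XYYxxxXxxxx$y
  sorted[2] = Xxxxx$yXYYxxx
  sorted[3] = YYxxxXxxxx$yX
  sorted[4] = YxxxXxxxx$yXY
  sorted[5] = x$yXYYxxxXxxx
  sorted[6] = xXxxxx$yXYYxx
  sorted[7] = xx$yXYYxxxXxx
  sorted[8] = xxXxxxx$yXYYx
  sorted[9] = xxx$yXYYxxxXx
  sorted[10] = xxxXxxxx$yXYY
  sorted[11] = xxxx$yXYYxxxX
  sorted[12] = yXYYxxxXxxxx$
sorted[11] = xxxx$yXYYxxxX

Answer: xxxx$yXYYxxxX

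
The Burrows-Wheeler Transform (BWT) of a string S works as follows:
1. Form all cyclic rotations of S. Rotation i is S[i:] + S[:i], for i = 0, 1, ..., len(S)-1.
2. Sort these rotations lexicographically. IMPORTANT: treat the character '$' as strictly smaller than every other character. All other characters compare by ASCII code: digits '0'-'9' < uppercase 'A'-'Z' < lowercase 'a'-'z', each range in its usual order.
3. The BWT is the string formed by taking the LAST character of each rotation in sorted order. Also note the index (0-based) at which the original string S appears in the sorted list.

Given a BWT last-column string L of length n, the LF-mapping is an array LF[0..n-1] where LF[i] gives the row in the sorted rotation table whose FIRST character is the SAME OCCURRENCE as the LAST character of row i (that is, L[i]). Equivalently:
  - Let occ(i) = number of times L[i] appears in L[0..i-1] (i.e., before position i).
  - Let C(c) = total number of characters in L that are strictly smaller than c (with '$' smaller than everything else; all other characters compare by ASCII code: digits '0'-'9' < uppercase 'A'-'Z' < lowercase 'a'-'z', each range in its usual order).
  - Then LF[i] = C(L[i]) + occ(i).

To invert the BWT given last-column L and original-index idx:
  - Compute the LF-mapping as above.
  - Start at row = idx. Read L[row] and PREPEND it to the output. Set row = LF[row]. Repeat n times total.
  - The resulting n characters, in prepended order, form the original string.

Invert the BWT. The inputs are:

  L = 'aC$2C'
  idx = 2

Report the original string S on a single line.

LF mapping: 4 2 0 1 3
Walk LF starting at row 2, prepending L[row]:
  step 1: row=2, L[2]='$', prepend. Next row=LF[2]=0
  step 2: row=0, L[0]='a', prepend. Next row=LF[0]=4
  step 3: row=4, L[4]='C', prepend. Next row=LF[4]=3
  step 4: row=3, L[3]='2', prepend. Next row=LF[3]=1
  step 5: row=1, L[1]='C', prepend. Next row=LF[1]=2
Reversed output: C2Ca$

Answer: C2Ca$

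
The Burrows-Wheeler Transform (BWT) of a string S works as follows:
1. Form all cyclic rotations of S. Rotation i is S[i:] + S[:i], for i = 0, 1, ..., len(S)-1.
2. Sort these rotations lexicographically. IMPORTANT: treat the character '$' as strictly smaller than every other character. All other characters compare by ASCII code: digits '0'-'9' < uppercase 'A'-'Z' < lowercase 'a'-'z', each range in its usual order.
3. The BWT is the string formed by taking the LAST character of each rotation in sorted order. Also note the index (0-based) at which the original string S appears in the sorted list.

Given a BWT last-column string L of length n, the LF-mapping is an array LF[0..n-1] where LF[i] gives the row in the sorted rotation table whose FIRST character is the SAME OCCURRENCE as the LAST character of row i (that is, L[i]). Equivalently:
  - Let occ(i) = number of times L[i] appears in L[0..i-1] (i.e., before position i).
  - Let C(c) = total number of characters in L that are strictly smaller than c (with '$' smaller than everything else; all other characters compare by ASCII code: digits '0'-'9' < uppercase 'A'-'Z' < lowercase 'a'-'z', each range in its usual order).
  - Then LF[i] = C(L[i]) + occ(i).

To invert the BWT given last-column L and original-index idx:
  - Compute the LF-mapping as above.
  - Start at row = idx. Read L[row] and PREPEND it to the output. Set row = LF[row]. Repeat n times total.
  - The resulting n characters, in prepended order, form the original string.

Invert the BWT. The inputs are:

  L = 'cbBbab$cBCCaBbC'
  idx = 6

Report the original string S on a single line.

LF mapping: 13 9 1 10 7 11 0 14 2 4 5 8 3 12 6
Walk LF starting at row 6, prepending L[row]:
  step 1: row=6, L[6]='$', prepend. Next row=LF[6]=0
  step 2: row=0, L[0]='c', prepend. Next row=LF[0]=13
  step 3: row=13, L[13]='b', prepend. Next row=LF[13]=12
  step 4: row=12, L[12]='B', prepend. Next row=LF[12]=3
  step 5: row=3, L[3]='b', prepend. Next row=LF[3]=10
  step 6: row=10, L[10]='C', prepend. Next row=LF[10]=5
  step 7: row=5, L[5]='b', prepend. Next row=LF[5]=11
  step 8: row=11, L[11]='a', prepend. Next row=LF[11]=8
  step 9: row=8, L[8]='B', prepend. Next row=LF[8]=2
  step 10: row=2, L[2]='B', prepend. Next row=LF[2]=1
  step 11: row=1, L[1]='b', prepend. Next row=LF[1]=9
  step 12: row=9, L[9]='C', prepend. Next row=LF[9]=4
  step 13: row=4, L[4]='a', prepend. Next row=LF[4]=7
  step 14: row=7, L[7]='c', prepend. Next row=LF[7]=14
  step 15: row=14, L[14]='C', prepend. Next row=LF[14]=6
Reversed output: CcaCbBBabCbBbc$

Answer: CcaCbBBabCbBbc$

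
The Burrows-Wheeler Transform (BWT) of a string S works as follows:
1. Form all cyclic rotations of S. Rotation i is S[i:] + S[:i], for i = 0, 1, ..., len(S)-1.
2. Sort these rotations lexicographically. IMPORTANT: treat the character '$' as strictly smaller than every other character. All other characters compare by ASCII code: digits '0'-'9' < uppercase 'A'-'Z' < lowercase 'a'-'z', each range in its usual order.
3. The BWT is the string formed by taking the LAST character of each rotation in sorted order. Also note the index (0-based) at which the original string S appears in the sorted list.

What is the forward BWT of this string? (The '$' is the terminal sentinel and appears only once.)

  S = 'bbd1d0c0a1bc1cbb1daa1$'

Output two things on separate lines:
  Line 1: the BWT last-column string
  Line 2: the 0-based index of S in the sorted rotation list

Answer: 1cdaacdba0dbc$1b0b11b1
13

Derivation:
All 22 rotations (rotation i = S[i:]+S[:i]):
  rot[0] = bbd1d0c0a1bc1cbb1daa1$
  rot[1] = bd1d0c0a1bc1cbb1daa1$b
  rot[2] = d1d0c0a1bc1cbb1daa1$bb
  rot[3] = 1d0c0a1bc1cbb1daa1$bbd
  rot[4] = d0c0a1bc1cbb1daa1$bbd1
  rot[5] = 0c0a1bc1cbb1daa1$bbd1d
  rot[6] = c0a1bc1cbb1daa1$bbd1d0
  rot[7] = 0a1bc1cbb1daa1$bbd1d0c
  rot[8] = a1bc1cbb1daa1$bbd1d0c0
  rot[9] = 1bc1cbb1daa1$bbd1d0c0a
  rot[10] = bc1cbb1daa1$bbd1d0c0a1
  rot[11] = c1cbb1daa1$bbd1d0c0a1b
  rot[12] = 1cbb1daa1$bbd1d0c0a1bc
  rot[13] = cbb1daa1$bbd1d0c0a1bc1
  rot[14] = bb1daa1$bbd1d0c0a1bc1c
  rot[15] = b1daa1$bbd1d0c0a1bc1cb
  rot[16] = 1daa1$bbd1d0c0a1bc1cbb
  rot[17] = daa1$bbd1d0c0a1bc1cbb1
  rot[18] = aa1$bbd1d0c0a1bc1cbb1d
  rot[19] = a1$bbd1d0c0a1bc1cbb1da
  rot[20] = 1$bbd1d0c0a1bc1cbb1daa
  rot[21] = $bbd1d0c0a1bc1cbb1daa1
Sorted (with $ < everything):
  sorted[0] = $bbd1d0c0a1bc1cbb1daa1  (last char: '1')
  sorted[1] = 0a1bc1cbb1daa1$bbd1d0c  (last char: 'c')
  sorted[2] = 0c0a1bc1cbb1daa1$bbd1d  (last char: 'd')
  sorted[3] = 1$bbd1d0c0a1bc1cbb1daa  (last char: 'a')
  sorted[4] = 1bc1cbb1daa1$bbd1d0c0a  (last char: 'a')
  sorted[5] = 1cbb1daa1$bbd1d0c0a1bc  (last char: 'c')
  sorted[6] = 1d0c0a1bc1cbb1daa1$bbd  (last char: 'd')
  sorted[7] = 1daa1$bbd1d0c0a1bc1cbb  (last char: 'b')
  sorted[8] = a1$bbd1d0c0a1bc1cbb1da  (last char: 'a')
  sorted[9] = a1bc1cbb1daa1$bbd1d0c0  (last char: '0')
  sorted[10] = aa1$bbd1d0c0a1bc1cbb1d  (last char: 'd')
  sorted[11] = b1daa1$bbd1d0c0a1bc1cb  (last char: 'b')
  sorted[12] = bb1daa1$bbd1d0c0a1bc1c  (last char: 'c')
  sorted[13] = bbd1d0c0a1bc1cbb1daa1$  (last char: '$')
  sorted[14] = bc1cbb1daa1$bbd1d0c0a1  (last char: '1')
  sorted[15] = bd1d0c0a1bc1cbb1daa1$b  (last char: 'b')
  sorted[16] = c0a1bc1cbb1daa1$bbd1d0  (last char: '0')
  sorted[17] = c1cbb1daa1$bbd1d0c0a1b  (last char: 'b')
  sorted[18] = cbb1daa1$bbd1d0c0a1bc1  (last char: '1')
  sorted[19] = d0c0a1bc1cbb1daa1$bbd1  (last char: '1')
  sorted[20] = d1d0c0a1bc1cbb1daa1$bb  (last char: 'b')
  sorted[21] = daa1$bbd1d0c0a1bc1cbb1  (last char: '1')
Last column: 1cdaacdba0dbc$1b0b11b1
Original string S is at sorted index 13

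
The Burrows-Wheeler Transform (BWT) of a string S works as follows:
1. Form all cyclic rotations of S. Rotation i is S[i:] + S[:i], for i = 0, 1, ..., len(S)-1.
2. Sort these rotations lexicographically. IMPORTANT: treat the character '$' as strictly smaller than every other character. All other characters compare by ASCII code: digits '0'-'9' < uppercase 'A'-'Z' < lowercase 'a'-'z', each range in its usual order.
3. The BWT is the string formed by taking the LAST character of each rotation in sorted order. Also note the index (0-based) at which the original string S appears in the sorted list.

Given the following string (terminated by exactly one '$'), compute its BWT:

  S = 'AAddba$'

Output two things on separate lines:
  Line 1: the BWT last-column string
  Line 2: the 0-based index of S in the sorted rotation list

All 7 rotations (rotation i = S[i:]+S[:i]):
  rot[0] = AAddba$
  rot[1] = Addba$A
  rot[2] = ddba$AA
  rot[3] = dba$AAd
  rot[4] = ba$AAdd
  rot[5] = a$AAddb
  rot[6] = $AAddba
Sorted (with $ < everything):
  sorted[0] = $AAddba  (last char: 'a')
  sorted[1] = AAddba$  (last char: '$')
  sorted[2] = Addba$A  (last char: 'A')
  sorted[3] = a$AAddb  (last char: 'b')
  sorted[4] = ba$AAdd  (last char: 'd')
  sorted[5] = dba$AAd  (last char: 'd')
  sorted[6] = ddba$AA  (last char: 'A')
Last column: a$AbddA
Original string S is at sorted index 1

Answer: a$AbddA
1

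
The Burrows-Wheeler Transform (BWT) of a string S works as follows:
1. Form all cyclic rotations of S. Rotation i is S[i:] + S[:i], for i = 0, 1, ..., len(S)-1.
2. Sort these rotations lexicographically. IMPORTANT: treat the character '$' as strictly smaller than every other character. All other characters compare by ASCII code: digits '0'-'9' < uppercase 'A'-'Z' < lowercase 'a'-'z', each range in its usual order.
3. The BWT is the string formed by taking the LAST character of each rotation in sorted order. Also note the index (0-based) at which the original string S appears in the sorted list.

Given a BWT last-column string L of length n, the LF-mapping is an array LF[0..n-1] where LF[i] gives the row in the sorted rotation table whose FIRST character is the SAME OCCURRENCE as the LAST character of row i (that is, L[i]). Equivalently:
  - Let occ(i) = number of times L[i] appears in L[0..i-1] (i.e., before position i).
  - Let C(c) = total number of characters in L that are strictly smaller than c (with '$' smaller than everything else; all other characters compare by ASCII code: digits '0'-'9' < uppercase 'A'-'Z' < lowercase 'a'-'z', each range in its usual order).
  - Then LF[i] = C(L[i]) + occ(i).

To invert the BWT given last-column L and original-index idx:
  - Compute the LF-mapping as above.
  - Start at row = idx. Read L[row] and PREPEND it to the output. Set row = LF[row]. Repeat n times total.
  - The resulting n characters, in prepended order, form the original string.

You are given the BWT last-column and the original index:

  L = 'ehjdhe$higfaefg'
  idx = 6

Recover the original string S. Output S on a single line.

LF mapping: 3 10 14 2 11 4 0 12 13 8 6 1 5 7 9
Walk LF starting at row 6, prepending L[row]:
  step 1: row=6, L[6]='$', prepend. Next row=LF[6]=0
  step 2: row=0, L[0]='e', prepend. Next row=LF[0]=3
  step 3: row=3, L[3]='d', prepend. Next row=LF[3]=2
  step 4: row=2, L[2]='j', prepend. Next row=LF[2]=14
  step 5: row=14, L[14]='g', prepend. Next row=LF[14]=9
  step 6: row=9, L[9]='g', prepend. Next row=LF[9]=8
  step 7: row=8, L[8]='i', prepend. Next row=LF[8]=13
  step 8: row=13, L[13]='f', prepend. Next row=LF[13]=7
  step 9: row=7, L[7]='h', prepend. Next row=LF[7]=12
  step 10: row=12, L[12]='e', prepend. Next row=LF[12]=5
  step 11: row=5, L[5]='e', prepend. Next row=LF[5]=4
  step 12: row=4, L[4]='h', prepend. Next row=LF[4]=11
  step 13: row=11, L[11]='a', prepend. Next row=LF[11]=1
  step 14: row=1, L[1]='h', prepend. Next row=LF[1]=10
  step 15: row=10, L[10]='f', prepend. Next row=LF[10]=6
Reversed output: fhaheehfiggjde$

Answer: fhaheehfiggjde$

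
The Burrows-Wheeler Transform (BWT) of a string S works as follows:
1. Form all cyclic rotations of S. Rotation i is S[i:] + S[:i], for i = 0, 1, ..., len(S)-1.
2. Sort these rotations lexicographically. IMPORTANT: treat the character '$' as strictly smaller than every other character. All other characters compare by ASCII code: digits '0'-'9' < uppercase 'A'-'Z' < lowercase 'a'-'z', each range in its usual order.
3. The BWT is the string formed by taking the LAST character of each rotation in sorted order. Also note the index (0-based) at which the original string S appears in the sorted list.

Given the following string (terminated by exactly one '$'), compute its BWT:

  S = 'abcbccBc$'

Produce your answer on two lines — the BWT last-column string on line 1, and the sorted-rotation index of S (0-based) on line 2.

All 9 rotations (rotation i = S[i:]+S[:i]):
  rot[0] = abcbccBc$
  rot[1] = bcbccBc$a
  rot[2] = cbccBc$ab
  rot[3] = bccBc$abc
  rot[4] = ccBc$abcb
  rot[5] = cBc$abcbc
  rot[6] = Bc$abcbcc
  rot[7] = c$abcbccB
  rot[8] = $abcbccBc
Sorted (with $ < everything):
  sorted[0] = $abcbccBc  (last char: 'c')
  sorted[1] = Bc$abcbcc  (last char: 'c')
  sorted[2] = abcbccBc$  (last char: '$')
  sorted[3] = bcbccBc$a  (last char: 'a')
  sorted[4] = bccBc$abc  (last char: 'c')
  sorted[5] = c$abcbccB  (last char: 'B')
  sorted[6] = cBc$abcbc  (last char: 'c')
  sorted[7] = cbccBc$ab  (last char: 'b')
  sorted[8] = ccBc$abcb  (last char: 'b')
Last column: cc$acBcbb
Original string S is at sorted index 2

Answer: cc$acBcbb
2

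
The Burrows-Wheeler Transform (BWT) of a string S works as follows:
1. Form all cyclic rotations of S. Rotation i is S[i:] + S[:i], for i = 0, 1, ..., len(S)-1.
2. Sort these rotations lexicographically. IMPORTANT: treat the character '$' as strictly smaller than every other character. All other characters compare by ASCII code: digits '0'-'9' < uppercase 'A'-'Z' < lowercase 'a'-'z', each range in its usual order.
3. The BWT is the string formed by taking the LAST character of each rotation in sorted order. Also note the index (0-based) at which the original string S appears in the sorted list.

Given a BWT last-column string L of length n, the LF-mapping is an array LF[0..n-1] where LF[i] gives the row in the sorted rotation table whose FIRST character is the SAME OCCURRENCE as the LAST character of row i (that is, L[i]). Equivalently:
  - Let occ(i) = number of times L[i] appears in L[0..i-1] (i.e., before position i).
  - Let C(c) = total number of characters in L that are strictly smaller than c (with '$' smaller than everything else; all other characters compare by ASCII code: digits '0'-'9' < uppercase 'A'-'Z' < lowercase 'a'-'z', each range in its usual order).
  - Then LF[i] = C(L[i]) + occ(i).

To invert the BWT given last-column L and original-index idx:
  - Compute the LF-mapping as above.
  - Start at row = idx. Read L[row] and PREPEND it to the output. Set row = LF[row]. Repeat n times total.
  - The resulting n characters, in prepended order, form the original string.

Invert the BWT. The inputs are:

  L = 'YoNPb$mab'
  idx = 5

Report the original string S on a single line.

LF mapping: 3 8 1 2 5 0 7 4 6
Walk LF starting at row 5, prepending L[row]:
  step 1: row=5, L[5]='$', prepend. Next row=LF[5]=0
  step 2: row=0, L[0]='Y', prepend. Next row=LF[0]=3
  step 3: row=3, L[3]='P', prepend. Next row=LF[3]=2
  step 4: row=2, L[2]='N', prepend. Next row=LF[2]=1
  step 5: row=1, L[1]='o', prepend. Next row=LF[1]=8
  step 6: row=8, L[8]='b', prepend. Next row=LF[8]=6
  step 7: row=6, L[6]='m', prepend. Next row=LF[6]=7
  step 8: row=7, L[7]='a', prepend. Next row=LF[7]=4
  step 9: row=4, L[4]='b', prepend. Next row=LF[4]=5
Reversed output: bamboNPY$

Answer: bamboNPY$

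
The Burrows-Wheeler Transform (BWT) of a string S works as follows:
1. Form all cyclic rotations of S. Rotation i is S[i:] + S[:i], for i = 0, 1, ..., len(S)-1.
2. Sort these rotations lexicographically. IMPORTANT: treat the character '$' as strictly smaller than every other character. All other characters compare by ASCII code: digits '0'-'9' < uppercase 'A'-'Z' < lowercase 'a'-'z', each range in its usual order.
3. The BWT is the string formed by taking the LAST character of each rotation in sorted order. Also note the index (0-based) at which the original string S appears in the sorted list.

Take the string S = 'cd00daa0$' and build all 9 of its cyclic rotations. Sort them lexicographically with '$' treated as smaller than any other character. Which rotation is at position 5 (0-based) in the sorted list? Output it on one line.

All 9 rotations (rotation i = S[i:]+S[:i]):
  rot[0] = cd00daa0$
  rot[1] = d00daa0$c
  rot[2] = 00daa0$cd
  rot[3] = 0daa0$cd0
  rot[4] = daa0$cd00
  rot[5] = aa0$cd00d
  rot[6] = a0$cd00da
  rot[7] = 0$cd00daa
  rot[8] = $cd00daa0
Sorted (with $ < everything):
  sorted[0] = $cd00daa0
  sorted[1] = 0$cd00daa
  sorted[2] = 00daa0$cd
  sorted[3] = 0daa0$cd0
  sorted[4] = a0$cd00da
  sorted[5] = aa0$cd00d
  sorted[6] = cd00daa0$
  sorted[7] = d00daa0$c
  sorted[8] = daa0$cd00
sorted[5] = aa0$cd00d

Answer: aa0$cd00d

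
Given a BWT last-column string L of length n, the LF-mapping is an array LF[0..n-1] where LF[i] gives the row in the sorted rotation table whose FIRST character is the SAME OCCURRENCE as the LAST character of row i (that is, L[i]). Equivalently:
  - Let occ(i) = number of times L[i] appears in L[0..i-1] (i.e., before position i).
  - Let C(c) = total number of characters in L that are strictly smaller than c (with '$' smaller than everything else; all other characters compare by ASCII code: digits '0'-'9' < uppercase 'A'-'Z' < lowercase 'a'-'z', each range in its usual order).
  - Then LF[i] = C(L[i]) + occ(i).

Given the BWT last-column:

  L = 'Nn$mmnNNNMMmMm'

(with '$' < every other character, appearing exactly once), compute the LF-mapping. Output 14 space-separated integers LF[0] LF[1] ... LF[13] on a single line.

Answer: 4 12 0 8 9 13 5 6 7 1 2 10 3 11

Derivation:
Char counts: '$':1, 'M':3, 'N':4, 'm':4, 'n':2
C (first-col start): C('$')=0, C('M')=1, C('N')=4, C('m')=8, C('n')=12
L[0]='N': occ=0, LF[0]=C('N')+0=4+0=4
L[1]='n': occ=0, LF[1]=C('n')+0=12+0=12
L[2]='$': occ=0, LF[2]=C('$')+0=0+0=0
L[3]='m': occ=0, LF[3]=C('m')+0=8+0=8
L[4]='m': occ=1, LF[4]=C('m')+1=8+1=9
L[5]='n': occ=1, LF[5]=C('n')+1=12+1=13
L[6]='N': occ=1, LF[6]=C('N')+1=4+1=5
L[7]='N': occ=2, LF[7]=C('N')+2=4+2=6
L[8]='N': occ=3, LF[8]=C('N')+3=4+3=7
L[9]='M': occ=0, LF[9]=C('M')+0=1+0=1
L[10]='M': occ=1, LF[10]=C('M')+1=1+1=2
L[11]='m': occ=2, LF[11]=C('m')+2=8+2=10
L[12]='M': occ=2, LF[12]=C('M')+2=1+2=3
L[13]='m': occ=3, LF[13]=C('m')+3=8+3=11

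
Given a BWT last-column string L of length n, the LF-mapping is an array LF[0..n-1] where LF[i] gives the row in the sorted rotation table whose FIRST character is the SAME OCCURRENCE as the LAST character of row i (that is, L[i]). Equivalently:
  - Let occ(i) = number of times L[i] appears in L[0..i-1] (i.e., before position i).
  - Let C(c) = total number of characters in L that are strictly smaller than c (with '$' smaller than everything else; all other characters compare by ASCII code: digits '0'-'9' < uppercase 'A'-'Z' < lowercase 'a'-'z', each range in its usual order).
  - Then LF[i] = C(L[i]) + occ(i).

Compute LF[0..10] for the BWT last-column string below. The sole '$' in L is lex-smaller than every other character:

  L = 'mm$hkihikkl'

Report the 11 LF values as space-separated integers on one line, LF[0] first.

Answer: 9 10 0 1 5 3 2 4 6 7 8

Derivation:
Char counts: '$':1, 'h':2, 'i':2, 'k':3, 'l':1, 'm':2
C (first-col start): C('$')=0, C('h')=1, C('i')=3, C('k')=5, C('l')=8, C('m')=9
L[0]='m': occ=0, LF[0]=C('m')+0=9+0=9
L[1]='m': occ=1, LF[1]=C('m')+1=9+1=10
L[2]='$': occ=0, LF[2]=C('$')+0=0+0=0
L[3]='h': occ=0, LF[3]=C('h')+0=1+0=1
L[4]='k': occ=0, LF[4]=C('k')+0=5+0=5
L[5]='i': occ=0, LF[5]=C('i')+0=3+0=3
L[6]='h': occ=1, LF[6]=C('h')+1=1+1=2
L[7]='i': occ=1, LF[7]=C('i')+1=3+1=4
L[8]='k': occ=1, LF[8]=C('k')+1=5+1=6
L[9]='k': occ=2, LF[9]=C('k')+2=5+2=7
L[10]='l': occ=0, LF[10]=C('l')+0=8+0=8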